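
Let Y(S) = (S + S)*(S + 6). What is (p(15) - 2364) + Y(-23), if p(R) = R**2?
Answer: -1357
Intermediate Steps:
Y(S) = 2*S*(6 + S) (Y(S) = (2*S)*(6 + S) = 2*S*(6 + S))
(p(15) - 2364) + Y(-23) = (15**2 - 2364) + 2*(-23)*(6 - 23) = (225 - 2364) + 2*(-23)*(-17) = -2139 + 782 = -1357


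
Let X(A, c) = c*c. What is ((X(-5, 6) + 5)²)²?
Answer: 2825761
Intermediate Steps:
X(A, c) = c²
((X(-5, 6) + 5)²)² = ((6² + 5)²)² = ((36 + 5)²)² = (41²)² = 1681² = 2825761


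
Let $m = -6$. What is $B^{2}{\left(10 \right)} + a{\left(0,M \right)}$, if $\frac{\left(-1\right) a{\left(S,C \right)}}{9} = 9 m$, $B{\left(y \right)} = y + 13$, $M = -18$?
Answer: $1015$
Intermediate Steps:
$B{\left(y \right)} = 13 + y$
$a{\left(S,C \right)} = 486$ ($a{\left(S,C \right)} = - 9 \cdot 9 \left(-6\right) = \left(-9\right) \left(-54\right) = 486$)
$B^{2}{\left(10 \right)} + a{\left(0,M \right)} = \left(13 + 10\right)^{2} + 486 = 23^{2} + 486 = 529 + 486 = 1015$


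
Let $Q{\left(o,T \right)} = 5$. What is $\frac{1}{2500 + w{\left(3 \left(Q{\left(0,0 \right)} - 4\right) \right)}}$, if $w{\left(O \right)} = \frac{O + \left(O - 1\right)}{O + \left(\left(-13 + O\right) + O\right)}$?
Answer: $\frac{4}{9995} \approx 0.0004002$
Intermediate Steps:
$w{\left(O \right)} = \frac{-1 + 2 O}{-13 + 3 O}$ ($w{\left(O \right)} = \frac{O + \left(-1 + O\right)}{O + \left(-13 + 2 O\right)} = \frac{-1 + 2 O}{-13 + 3 O}$)
$\frac{1}{2500 + w{\left(3 \left(Q{\left(0,0 \right)} - 4\right) \right)}} = \frac{1}{2500 + \frac{-1 + 2 \cdot 3 \left(5 - 4\right)}{-13 + 3 \cdot 3 \left(5 - 4\right)}} = \frac{1}{2500 + \frac{-1 + 2 \cdot 3 \cdot 1}{-13 + 3 \cdot 3 \cdot 1}} = \frac{1}{2500 + \frac{-1 + 2 \cdot 3}{-13 + 3 \cdot 3}} = \frac{1}{2500 + \frac{-1 + 6}{-13 + 9}} = \frac{1}{2500 + \frac{1}{-4} \cdot 5} = \frac{1}{2500 - \frac{5}{4}} = \frac{1}{\frac{9995}{4}} = \frac{4}{9995}$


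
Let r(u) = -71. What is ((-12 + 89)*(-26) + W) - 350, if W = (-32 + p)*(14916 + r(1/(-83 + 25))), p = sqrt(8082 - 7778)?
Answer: -477392 + 59380*sqrt(19) ≈ -2.1856e+5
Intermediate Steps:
p = 4*sqrt(19) (p = sqrt(304) = 4*sqrt(19) ≈ 17.436)
W = -475040 + 59380*sqrt(19) (W = (-32 + 4*sqrt(19))*(14916 - 71) = (-32 + 4*sqrt(19))*14845 = -475040 + 59380*sqrt(19) ≈ -2.1621e+5)
((-12 + 89)*(-26) + W) - 350 = ((-12 + 89)*(-26) + (-475040 + 59380*sqrt(19))) - 350 = (77*(-26) + (-475040 + 59380*sqrt(19))) - 350 = (-2002 + (-475040 + 59380*sqrt(19))) - 350 = (-477042 + 59380*sqrt(19)) - 350 = -477392 + 59380*sqrt(19)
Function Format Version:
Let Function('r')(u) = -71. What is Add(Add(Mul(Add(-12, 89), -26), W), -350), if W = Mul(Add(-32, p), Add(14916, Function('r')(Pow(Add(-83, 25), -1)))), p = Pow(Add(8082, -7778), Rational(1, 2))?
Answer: Add(-477392, Mul(59380, Pow(19, Rational(1, 2)))) ≈ -2.1856e+5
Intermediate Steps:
p = Mul(4, Pow(19, Rational(1, 2))) (p = Pow(304, Rational(1, 2)) = Mul(4, Pow(19, Rational(1, 2))) ≈ 17.436)
W = Add(-475040, Mul(59380, Pow(19, Rational(1, 2)))) (W = Mul(Add(-32, Mul(4, Pow(19, Rational(1, 2)))), Add(14916, -71)) = Mul(Add(-32, Mul(4, Pow(19, Rational(1, 2)))), 14845) = Add(-475040, Mul(59380, Pow(19, Rational(1, 2)))) ≈ -2.1621e+5)
Add(Add(Mul(Add(-12, 89), -26), W), -350) = Add(Add(Mul(Add(-12, 89), -26), Add(-475040, Mul(59380, Pow(19, Rational(1, 2))))), -350) = Add(Add(Mul(77, -26), Add(-475040, Mul(59380, Pow(19, Rational(1, 2))))), -350) = Add(Add(-2002, Add(-475040, Mul(59380, Pow(19, Rational(1, 2))))), -350) = Add(Add(-477042, Mul(59380, Pow(19, Rational(1, 2)))), -350) = Add(-477392, Mul(59380, Pow(19, Rational(1, 2))))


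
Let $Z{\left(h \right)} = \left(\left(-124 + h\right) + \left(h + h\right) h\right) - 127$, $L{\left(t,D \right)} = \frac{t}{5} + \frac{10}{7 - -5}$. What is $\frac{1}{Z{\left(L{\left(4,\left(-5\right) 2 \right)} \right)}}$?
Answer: $- \frac{225}{54907} \approx -0.0040978$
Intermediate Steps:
$L{\left(t,D \right)} = \frac{5}{6} + \frac{t}{5}$ ($L{\left(t,D \right)} = t \frac{1}{5} + \frac{10}{7 + 5} = \frac{t}{5} + \frac{10}{12} = \frac{t}{5} + 10 \cdot \frac{1}{12} = \frac{t}{5} + \frac{5}{6} = \frac{5}{6} + \frac{t}{5}$)
$Z{\left(h \right)} = -251 + h + 2 h^{2}$ ($Z{\left(h \right)} = \left(\left(-124 + h\right) + 2 h h\right) - 127 = \left(\left(-124 + h\right) + 2 h^{2}\right) - 127 = \left(-124 + h + 2 h^{2}\right) - 127 = -251 + h + 2 h^{2}$)
$\frac{1}{Z{\left(L{\left(4,\left(-5\right) 2 \right)} \right)}} = \frac{1}{-251 + \left(\frac{5}{6} + \frac{1}{5} \cdot 4\right) + 2 \left(\frac{5}{6} + \frac{1}{5} \cdot 4\right)^{2}} = \frac{1}{-251 + \left(\frac{5}{6} + \frac{4}{5}\right) + 2 \left(\frac{5}{6} + \frac{4}{5}\right)^{2}} = \frac{1}{-251 + \frac{49}{30} + 2 \left(\frac{49}{30}\right)^{2}} = \frac{1}{-251 + \frac{49}{30} + 2 \cdot \frac{2401}{900}} = \frac{1}{-251 + \frac{49}{30} + \frac{2401}{450}} = \frac{1}{- \frac{54907}{225}} = - \frac{225}{54907}$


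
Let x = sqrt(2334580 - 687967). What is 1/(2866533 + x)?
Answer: 955511/2739003264492 - sqrt(182957)/2739003264492 ≈ 3.4870e-7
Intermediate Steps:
x = 3*sqrt(182957) (x = sqrt(1646613) = 3*sqrt(182957) ≈ 1283.2)
1/(2866533 + x) = 1/(2866533 + 3*sqrt(182957))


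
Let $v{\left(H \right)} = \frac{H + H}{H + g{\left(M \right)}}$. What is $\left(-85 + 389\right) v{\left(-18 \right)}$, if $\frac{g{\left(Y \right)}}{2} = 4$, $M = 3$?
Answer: $\frac{5472}{5} \approx 1094.4$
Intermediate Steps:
$g{\left(Y \right)} = 8$ ($g{\left(Y \right)} = 2 \cdot 4 = 8$)
$v{\left(H \right)} = \frac{2 H}{8 + H}$ ($v{\left(H \right)} = \frac{H + H}{H + 8} = \frac{2 H}{8 + H}$)
$\left(-85 + 389\right) v{\left(-18 \right)} = \left(-85 + 389\right) 2 \left(-18\right) \frac{1}{8 - 18} = 304 \cdot 2 \left(-18\right) \frac{1}{-10} = 304 \cdot 2 \left(-18\right) \left(- \frac{1}{10}\right) = 304 \cdot \frac{18}{5} = \frac{5472}{5}$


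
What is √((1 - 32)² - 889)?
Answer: 6*√2 ≈ 8.4853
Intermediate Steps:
√((1 - 32)² - 889) = √((-31)² - 889) = √(961 - 889) = √72 = 6*√2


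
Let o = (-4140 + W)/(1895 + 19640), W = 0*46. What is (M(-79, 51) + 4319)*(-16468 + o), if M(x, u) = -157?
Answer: -295204433648/4307 ≈ -6.8541e+7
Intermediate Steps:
W = 0
o = -828/4307 (o = (-4140 + 0)/(1895 + 19640) = -4140/21535 = -4140*1/21535 = -828/4307 ≈ -0.19225)
(M(-79, 51) + 4319)*(-16468 + o) = (-157 + 4319)*(-16468 - 828/4307) = 4162*(-70928504/4307) = -295204433648/4307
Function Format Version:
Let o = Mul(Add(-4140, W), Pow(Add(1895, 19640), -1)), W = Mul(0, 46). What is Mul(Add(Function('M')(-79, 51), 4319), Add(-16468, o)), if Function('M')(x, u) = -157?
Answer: Rational(-295204433648, 4307) ≈ -6.8541e+7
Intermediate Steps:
W = 0
o = Rational(-828, 4307) (o = Mul(Add(-4140, 0), Pow(Add(1895, 19640), -1)) = Mul(-4140, Pow(21535, -1)) = Mul(-4140, Rational(1, 21535)) = Rational(-828, 4307) ≈ -0.19225)
Mul(Add(Function('M')(-79, 51), 4319), Add(-16468, o)) = Mul(Add(-157, 4319), Add(-16468, Rational(-828, 4307))) = Mul(4162, Rational(-70928504, 4307)) = Rational(-295204433648, 4307)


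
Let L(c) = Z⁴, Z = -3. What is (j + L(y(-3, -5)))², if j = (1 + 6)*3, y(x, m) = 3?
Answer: 10404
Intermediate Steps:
j = 21 (j = 7*3 = 21)
L(c) = 81 (L(c) = (-3)⁴ = 81)
(j + L(y(-3, -5)))² = (21 + 81)² = 102² = 10404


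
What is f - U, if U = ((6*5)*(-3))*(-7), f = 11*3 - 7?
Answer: -604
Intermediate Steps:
f = 26 (f = 33 - 7 = 26)
U = 630 (U = (30*(-3))*(-7) = -90*(-7) = 630)
f - U = 26 - 1*630 = 26 - 630 = -604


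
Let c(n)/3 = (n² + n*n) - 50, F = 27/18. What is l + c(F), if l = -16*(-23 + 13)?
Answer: 47/2 ≈ 23.500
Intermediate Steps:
F = 3/2 (F = 27*(1/18) = 3/2 ≈ 1.5000)
c(n) = -150 + 6*n² (c(n) = 3*((n² + n*n) - 50) = 3*((n² + n²) - 50) = 3*(2*n² - 50) = 3*(-50 + 2*n²) = -150 + 6*n²)
l = 160 (l = -16*(-10) = 160)
l + c(F) = 160 + (-150 + 6*(3/2)²) = 160 + (-150 + 6*(9/4)) = 160 + (-150 + 27/2) = 160 - 273/2 = 47/2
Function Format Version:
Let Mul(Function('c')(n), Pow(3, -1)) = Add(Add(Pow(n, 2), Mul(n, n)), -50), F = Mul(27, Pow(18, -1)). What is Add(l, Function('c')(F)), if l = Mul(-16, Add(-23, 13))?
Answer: Rational(47, 2) ≈ 23.500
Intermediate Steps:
F = Rational(3, 2) (F = Mul(27, Rational(1, 18)) = Rational(3, 2) ≈ 1.5000)
Function('c')(n) = Add(-150, Mul(6, Pow(n, 2))) (Function('c')(n) = Mul(3, Add(Add(Pow(n, 2), Mul(n, n)), -50)) = Mul(3, Add(Add(Pow(n, 2), Pow(n, 2)), -50)) = Mul(3, Add(Mul(2, Pow(n, 2)), -50)) = Mul(3, Add(-50, Mul(2, Pow(n, 2)))) = Add(-150, Mul(6, Pow(n, 2))))
l = 160 (l = Mul(-16, -10) = 160)
Add(l, Function('c')(F)) = Add(160, Add(-150, Mul(6, Pow(Rational(3, 2), 2)))) = Add(160, Add(-150, Mul(6, Rational(9, 4)))) = Add(160, Add(-150, Rational(27, 2))) = Add(160, Rational(-273, 2)) = Rational(47, 2)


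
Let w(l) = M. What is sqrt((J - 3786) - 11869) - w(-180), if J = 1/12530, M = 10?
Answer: -10 + I*sqrt(2457849076970)/12530 ≈ -10.0 + 125.12*I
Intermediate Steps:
w(l) = 10
J = 1/12530 ≈ 7.9808e-5
sqrt((J - 3786) - 11869) - w(-180) = sqrt((1/12530 - 3786) - 11869) - 1*10 = sqrt(-47438579/12530 - 11869) - 10 = sqrt(-196157149/12530) - 10 = I*sqrt(2457849076970)/12530 - 10 = -10 + I*sqrt(2457849076970)/12530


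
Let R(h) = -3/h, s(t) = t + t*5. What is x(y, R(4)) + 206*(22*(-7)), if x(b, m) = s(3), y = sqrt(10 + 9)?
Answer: -31706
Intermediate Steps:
y = sqrt(19) ≈ 4.3589
s(t) = 6*t (s(t) = t + 5*t = 6*t)
x(b, m) = 18 (x(b, m) = 6*3 = 18)
x(y, R(4)) + 206*(22*(-7)) = 18 + 206*(22*(-7)) = 18 + 206*(-154) = 18 - 31724 = -31706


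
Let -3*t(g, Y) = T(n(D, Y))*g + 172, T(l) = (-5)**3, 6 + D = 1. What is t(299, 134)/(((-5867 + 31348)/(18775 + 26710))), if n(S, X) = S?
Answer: 564059485/25481 ≈ 22136.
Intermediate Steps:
D = -5 (D = -6 + 1 = -5)
T(l) = -125
t(g, Y) = -172/3 + 125*g/3 (t(g, Y) = -(-125*g + 172)/3 = -(172 - 125*g)/3 = -172/3 + 125*g/3)
t(299, 134)/(((-5867 + 31348)/(18775 + 26710))) = (-172/3 + (125/3)*299)/(((-5867 + 31348)/(18775 + 26710))) = (-172/3 + 37375/3)/((25481/45485)) = 12401/((25481*(1/45485))) = 12401/(25481/45485) = 12401*(45485/25481) = 564059485/25481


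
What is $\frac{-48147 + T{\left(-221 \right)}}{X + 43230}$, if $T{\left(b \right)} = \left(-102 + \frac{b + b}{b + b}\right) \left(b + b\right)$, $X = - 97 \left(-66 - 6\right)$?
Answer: $- \frac{3505}{50214} \approx -0.069801$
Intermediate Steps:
$X = 6984$ ($X = - 97 \left(-66 - 6\right) = \left(-97\right) \left(-72\right) = 6984$)
$T{\left(b \right)} = - 202 b$ ($T{\left(b \right)} = \left(-102 + \frac{2 b}{2 b}\right) 2 b = \left(-102 + 2 b \frac{1}{2 b}\right) 2 b = \left(-102 + 1\right) 2 b = - 101 \cdot 2 b = - 202 b$)
$\frac{-48147 + T{\left(-221 \right)}}{X + 43230} = \frac{-48147 - -44642}{6984 + 43230} = \frac{-48147 + 44642}{50214} = \left(-3505\right) \frac{1}{50214} = - \frac{3505}{50214}$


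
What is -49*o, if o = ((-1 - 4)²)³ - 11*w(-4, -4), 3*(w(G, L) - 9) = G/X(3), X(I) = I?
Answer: -6849122/9 ≈ -7.6101e+5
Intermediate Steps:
w(G, L) = 9 + G/9 (w(G, L) = 9 + (G/3)/3 = 9 + G/9)
o = 139778/9 (o = ((-1 - 4)²)³ - 11*(9 + (⅑)*(-4)) = ((-5)²)³ - 11*(9 - 4/9) = 25³ - 11*77/9 = 15625 - 847/9 = 139778/9 ≈ 15531.)
-49*o = -49*139778/9 = -6849122/9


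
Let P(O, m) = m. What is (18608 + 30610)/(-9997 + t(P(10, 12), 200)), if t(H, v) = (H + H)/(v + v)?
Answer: -2460900/499847 ≈ -4.9233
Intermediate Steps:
t(H, v) = H/v (t(H, v) = (2*H)/((2*v)) = (2*H)*(1/(2*v)) = H/v)
(18608 + 30610)/(-9997 + t(P(10, 12), 200)) = (18608 + 30610)/(-9997 + 12/200) = 49218/(-9997 + 12*(1/200)) = 49218/(-9997 + 3/50) = 49218/(-499847/50) = 49218*(-50/499847) = -2460900/499847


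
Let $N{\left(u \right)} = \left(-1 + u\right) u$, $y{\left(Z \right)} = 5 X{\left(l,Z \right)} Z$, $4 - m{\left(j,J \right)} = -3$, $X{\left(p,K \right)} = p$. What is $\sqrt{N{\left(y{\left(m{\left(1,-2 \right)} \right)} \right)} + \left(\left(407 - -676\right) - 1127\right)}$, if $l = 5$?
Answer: $\sqrt{30406} \approx 174.37$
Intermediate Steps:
$m{\left(j,J \right)} = 7$ ($m{\left(j,J \right)} = 4 - -3 = 4 + 3 = 7$)
$y{\left(Z \right)} = 25 Z$ ($y{\left(Z \right)} = 5 \cdot 5 Z = 25 Z$)
$N{\left(u \right)} = u \left(-1 + u\right)$
$\sqrt{N{\left(y{\left(m{\left(1,-2 \right)} \right)} \right)} + \left(\left(407 - -676\right) - 1127\right)} = \sqrt{25 \cdot 7 \left(-1 + 25 \cdot 7\right) + \left(\left(407 - -676\right) - 1127\right)} = \sqrt{175 \left(-1 + 175\right) + \left(\left(407 + 676\right) - 1127\right)} = \sqrt{175 \cdot 174 + \left(1083 - 1127\right)} = \sqrt{30450 - 44} = \sqrt{30406}$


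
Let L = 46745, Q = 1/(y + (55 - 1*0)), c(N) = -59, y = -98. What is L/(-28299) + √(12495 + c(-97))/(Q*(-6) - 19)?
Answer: -46745/28299 - 86*√3109/811 ≈ -7.5646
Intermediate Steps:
Q = -1/43 (Q = 1/(-98 + (55 - 1*0)) = 1/(-98 + (55 + 0)) = 1/(-98 + 55) = 1/(-43) = -1/43 ≈ -0.023256)
L/(-28299) + √(12495 + c(-97))/(Q*(-6) - 19) = 46745/(-28299) + √(12495 - 59)/(-1/43*(-6) - 19) = 46745*(-1/28299) + √12436/(6/43 - 19) = -46745/28299 + (2*√3109)/(-811/43) = -46745/28299 + (2*√3109)*(-43/811) = -46745/28299 - 86*√3109/811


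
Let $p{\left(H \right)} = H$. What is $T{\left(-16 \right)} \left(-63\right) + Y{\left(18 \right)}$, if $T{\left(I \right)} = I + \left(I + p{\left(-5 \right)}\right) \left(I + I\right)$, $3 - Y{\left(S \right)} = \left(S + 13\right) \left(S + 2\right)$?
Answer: $-41945$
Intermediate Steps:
$Y{\left(S \right)} = 3 - \left(2 + S\right) \left(13 + S\right)$ ($Y{\left(S \right)} = 3 - \left(S + 13\right) \left(S + 2\right) = 3 - \left(13 + S\right) \left(2 + S\right) = 3 - \left(2 + S\right) \left(13 + S\right)$)
$T{\left(I \right)} = I + 2 I \left(-5 + I\right)$ ($T{\left(I \right)} = I + \left(I - 5\right) \left(I + I\right) = I + \left(-5 + I\right) 2 I = I + 2 I \left(-5 + I\right)$)
$T{\left(-16 \right)} \left(-63\right) + Y{\left(18 \right)} = - 16 \left(-9 + 2 \left(-16\right)\right) \left(-63\right) - 617 = - 16 \left(-9 - 32\right) \left(-63\right) - 617 = \left(-16\right) \left(-41\right) \left(-63\right) - 617 = 656 \left(-63\right) - 617 = -41328 - 617 = -41945$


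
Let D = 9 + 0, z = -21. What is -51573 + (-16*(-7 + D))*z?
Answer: -50901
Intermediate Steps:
D = 9
-51573 + (-16*(-7 + D))*z = -51573 - 16*(-7 + 9)*(-21) = -51573 - 16*2*(-21) = -51573 - 32*(-21) = -51573 + 672 = -50901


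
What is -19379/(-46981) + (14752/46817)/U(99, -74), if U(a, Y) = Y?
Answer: 33222333935/81381850649 ≈ 0.40823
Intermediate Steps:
-19379/(-46981) + (14752/46817)/U(99, -74) = -19379/(-46981) + (14752/46817)/(-74) = -19379*(-1/46981) + (14752*(1/46817))*(-1/74) = 19379/46981 + (14752/46817)*(-1/74) = 19379/46981 - 7376/1732229 = 33222333935/81381850649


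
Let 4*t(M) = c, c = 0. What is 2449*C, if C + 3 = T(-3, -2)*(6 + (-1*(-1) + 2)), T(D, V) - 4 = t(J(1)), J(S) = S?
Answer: 80817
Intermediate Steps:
t(M) = 0 (t(M) = (¼)*0 = 0)
T(D, V) = 4 (T(D, V) = 4 + 0 = 4)
C = 33 (C = -3 + 4*(6 + (-1*(-1) + 2)) = -3 + 4*(6 + (1 + 2)) = -3 + 4*(6 + 3) = -3 + 4*9 = -3 + 36 = 33)
2449*C = 2449*33 = 80817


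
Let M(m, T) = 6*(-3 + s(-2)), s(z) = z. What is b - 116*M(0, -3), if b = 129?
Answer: 3609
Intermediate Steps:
M(m, T) = -30 (M(m, T) = 6*(-3 - 2) = 6*(-5) = -30)
b - 116*M(0, -3) = 129 - 116*(-30) = 129 + 3480 = 3609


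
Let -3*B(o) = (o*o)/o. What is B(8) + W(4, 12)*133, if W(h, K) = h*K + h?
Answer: 20740/3 ≈ 6913.3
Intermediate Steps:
W(h, K) = h + K*h (W(h, K) = K*h + h = h + K*h)
B(o) = -o/3 (B(o) = -o*o/(3*o) = -o²/(3*o) = -o/3)
B(8) + W(4, 12)*133 = -⅓*8 + (4*(1 + 12))*133 = -8/3 + (4*13)*133 = -8/3 + 52*133 = -8/3 + 6916 = 20740/3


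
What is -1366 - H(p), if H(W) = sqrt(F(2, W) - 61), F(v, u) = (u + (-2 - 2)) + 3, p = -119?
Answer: -1366 - I*sqrt(181) ≈ -1366.0 - 13.454*I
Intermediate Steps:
F(v, u) = -1 + u (F(v, u) = (u - 4) + 3 = (-4 + u) + 3 = -1 + u)
H(W) = sqrt(-62 + W) (H(W) = sqrt((-1 + W) - 61) = sqrt(-62 + W))
-1366 - H(p) = -1366 - sqrt(-62 - 119) = -1366 - sqrt(-181) = -1366 - I*sqrt(181)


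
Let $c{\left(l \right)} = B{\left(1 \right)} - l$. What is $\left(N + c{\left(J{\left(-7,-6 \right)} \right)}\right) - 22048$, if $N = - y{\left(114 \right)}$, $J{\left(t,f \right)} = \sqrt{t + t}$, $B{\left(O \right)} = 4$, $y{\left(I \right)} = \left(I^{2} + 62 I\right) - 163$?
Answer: $-41945 - i \sqrt{14} \approx -41945.0 - 3.7417 i$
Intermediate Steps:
$y{\left(I \right)} = -163 + I^{2} + 62 I$
$J{\left(t,f \right)} = \sqrt{2} \sqrt{t}$ ($J{\left(t,f \right)} = \sqrt{2 t} = \sqrt{2} \sqrt{t}$)
$c{\left(l \right)} = 4 - l$
$N = -19901$ ($N = - (-163 + 114^{2} + 62 \cdot 114) = - (-163 + 12996 + 7068) = \left(-1\right) 19901 = -19901$)
$\left(N + c{\left(J{\left(-7,-6 \right)} \right)}\right) - 22048 = \left(-19901 + \left(4 - \sqrt{2} \sqrt{-7}\right)\right) - 22048 = \left(-19901 + \left(4 - \sqrt{2} i \sqrt{7}\right)\right) - 22048 = \left(-19901 + \left(4 - i \sqrt{14}\right)\right) - 22048 = \left(-19897 - i \sqrt{14}\right) - 22048 = -41945 - i \sqrt{14}$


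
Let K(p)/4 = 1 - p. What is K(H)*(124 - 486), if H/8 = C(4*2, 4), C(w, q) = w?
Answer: 91224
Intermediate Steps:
H = 64 (H = 8*(4*2) = 8*8 = 64)
K(p) = 4 - 4*p (K(p) = 4*(1 - p) = 4 - 4*p)
K(H)*(124 - 486) = (4 - 4*64)*(124 - 486) = (4 - 256)*(-362) = -252*(-362) = 91224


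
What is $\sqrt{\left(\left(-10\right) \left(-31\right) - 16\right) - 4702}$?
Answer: $2 i \sqrt{1102} \approx 66.393 i$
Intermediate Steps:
$\sqrt{\left(\left(-10\right) \left(-31\right) - 16\right) - 4702} = \sqrt{\left(310 - 16\right) - 4702} = \sqrt{294 - 4702} = \sqrt{-4408} = 2 i \sqrt{1102}$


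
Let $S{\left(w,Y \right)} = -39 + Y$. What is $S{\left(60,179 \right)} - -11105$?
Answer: $11245$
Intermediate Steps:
$S{\left(60,179 \right)} - -11105 = \left(-39 + 179\right) - -11105 = 140 + 11105 = 11245$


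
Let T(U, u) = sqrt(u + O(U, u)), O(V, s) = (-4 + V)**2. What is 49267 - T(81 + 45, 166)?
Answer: 49267 - 5*sqrt(602) ≈ 49144.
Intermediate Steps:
T(U, u) = sqrt(u + (-4 + U)**2)
49267 - T(81 + 45, 166) = 49267 - sqrt(166 + (-4 + (81 + 45))**2) = 49267 - sqrt(166 + (-4 + 126)**2) = 49267 - sqrt(166 + 122**2) = 49267 - sqrt(166 + 14884) = 49267 - sqrt(15050) = 49267 - 5*sqrt(602)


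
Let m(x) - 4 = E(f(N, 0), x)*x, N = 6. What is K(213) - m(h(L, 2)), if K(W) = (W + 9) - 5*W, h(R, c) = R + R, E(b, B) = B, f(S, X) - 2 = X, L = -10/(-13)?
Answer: -143543/169 ≈ -849.37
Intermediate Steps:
L = 10/13 (L = -10*(-1/13) = 10/13 ≈ 0.76923)
f(S, X) = 2 + X
h(R, c) = 2*R
m(x) = 4 + x² (m(x) = 4 + x*x = 4 + x²)
K(W) = 9 - 4*W (K(W) = (9 + W) - 5*W = 9 - 4*W)
K(213) - m(h(L, 2)) = (9 - 4*213) - (4 + (2*(10/13))²) = (9 - 852) - (4 + (20/13)²) = -843 - (4 + 400/169) = -843 - 1*1076/169 = -843 - 1076/169 = -143543/169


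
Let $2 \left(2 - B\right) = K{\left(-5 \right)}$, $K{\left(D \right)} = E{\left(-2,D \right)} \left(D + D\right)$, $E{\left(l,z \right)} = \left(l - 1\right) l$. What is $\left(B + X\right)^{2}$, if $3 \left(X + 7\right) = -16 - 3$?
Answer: $\frac{3136}{9} \approx 348.44$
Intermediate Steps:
$E{\left(l,z \right)} = l \left(-1 + l\right)$ ($E{\left(l,z \right)} = \left(-1 + l\right) l = l \left(-1 + l\right)$)
$K{\left(D \right)} = 12 D$ ($K{\left(D \right)} = - 2 \left(-1 - 2\right) \left(D + D\right) = \left(-2\right) \left(-3\right) 2 D = 6 \cdot 2 D = 12 D$)
$B = 32$ ($B = 2 - \frac{12 \left(-5\right)}{2} = 2 - -30 = 2 + 30 = 32$)
$X = - \frac{40}{3}$ ($X = -7 + \frac{-16 - 3}{3} = -7 + \frac{1}{3} \left(-19\right) = -7 - \frac{19}{3} = - \frac{40}{3} \approx -13.333$)
$\left(B + X\right)^{2} = \left(32 - \frac{40}{3}\right)^{2} = \left(\frac{56}{3}\right)^{2} = \frac{3136}{9}$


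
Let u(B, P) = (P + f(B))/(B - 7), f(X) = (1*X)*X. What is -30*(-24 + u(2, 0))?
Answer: 744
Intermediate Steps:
f(X) = X**2 (f(X) = X*X = X**2)
u(B, P) = (P + B**2)/(-7 + B) (u(B, P) = (P + B**2)/(B - 7) = (P + B**2)/(-7 + B))
-30*(-24 + u(2, 0)) = -30*(-24 + (0 + 2**2)/(-7 + 2)) = -30*(-24 + (0 + 4)/(-5)) = -30*(-24 - 1/5*4) = -30*(-24 - 4/5) = -30*(-124/5) = 744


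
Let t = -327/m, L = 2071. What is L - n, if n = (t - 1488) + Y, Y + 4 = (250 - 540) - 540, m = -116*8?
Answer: 4076377/928 ≈ 4392.6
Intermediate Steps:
m = -928
Y = -834 (Y = -4 + ((250 - 540) - 540) = -4 + (-290 - 540) = -4 - 830 = -834)
t = 327/928 (t = -327/(-928) = -327*(-1/928) = 327/928 ≈ 0.35237)
n = -2154489/928 (n = (327/928 - 1488) - 834 = -1380537/928 - 834 = -2154489/928 ≈ -2321.6)
L - n = 2071 - 1*(-2154489/928) = 2071 + 2154489/928 = 4076377/928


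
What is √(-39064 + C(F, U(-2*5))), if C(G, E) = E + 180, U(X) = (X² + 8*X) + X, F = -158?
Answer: I*√38874 ≈ 197.16*I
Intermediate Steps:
U(X) = X² + 9*X
C(G, E) = 180 + E
√(-39064 + C(F, U(-2*5))) = √(-39064 + (180 + (-2*5)*(9 - 2*5))) = √(-39064 + (180 - 10*(9 - 10))) = √(-39064 + (180 - 10*(-1))) = √(-39064 + (180 + 10)) = √(-39064 + 190) = √(-38874) = I*√38874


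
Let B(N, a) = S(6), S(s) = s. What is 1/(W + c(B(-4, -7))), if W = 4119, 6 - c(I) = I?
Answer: 1/4119 ≈ 0.00024278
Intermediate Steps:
B(N, a) = 6
c(I) = 6 - I
1/(W + c(B(-4, -7))) = 1/(4119 + (6 - 1*6)) = 1/(4119 + (6 - 6)) = 1/(4119 + 0) = 1/4119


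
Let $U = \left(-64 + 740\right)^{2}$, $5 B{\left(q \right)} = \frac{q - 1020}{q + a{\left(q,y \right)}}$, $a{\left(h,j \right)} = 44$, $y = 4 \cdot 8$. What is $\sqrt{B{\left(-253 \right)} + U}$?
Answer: $\frac{\sqrt{1382356085}}{55} \approx 676.0$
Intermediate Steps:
$y = 32$
$B{\left(q \right)} = \frac{-1020 + q}{5 \left(44 + q\right)}$ ($B{\left(q \right)} = \frac{\left(q - 1020\right) \frac{1}{q + 44}}{5} = \frac{\left(-1020 + q\right) \frac{1}{44 + q}}{5} = \frac{\frac{1}{44 + q} \left(-1020 + q\right)}{5} = \frac{-1020 + q}{5 \left(44 + q\right)}$)
$U = 456976$ ($U = 676^{2} = 456976$)
$\sqrt{B{\left(-253 \right)} + U} = \sqrt{\frac{-1020 - 253}{5 \left(44 - 253\right)} + 456976} = \sqrt{\frac{1}{5} \frac{1}{-209} \left(-1273\right) + 456976} = \sqrt{\frac{1}{5} \left(- \frac{1}{209}\right) \left(-1273\right) + 456976} = \sqrt{\frac{67}{55} + 456976} = \sqrt{\frac{25133747}{55}} = \frac{\sqrt{1382356085}}{55}$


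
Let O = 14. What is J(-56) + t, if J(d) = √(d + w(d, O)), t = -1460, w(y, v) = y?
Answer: -1460 + 4*I*√7 ≈ -1460.0 + 10.583*I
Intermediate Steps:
J(d) = √2*√d (J(d) = √(d + d) = √(2*d) = √2*√d)
J(-56) + t = √2*√(-56) - 1460 = √2*(2*I*√14) - 1460 = 4*I*√7 - 1460 = -1460 + 4*I*√7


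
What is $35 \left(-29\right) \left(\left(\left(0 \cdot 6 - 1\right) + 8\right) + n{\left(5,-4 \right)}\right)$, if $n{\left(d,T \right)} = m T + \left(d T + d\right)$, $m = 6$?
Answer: $32480$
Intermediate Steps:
$n{\left(d,T \right)} = d + 6 T + T d$ ($n{\left(d,T \right)} = 6 T + \left(d T + d\right) = 6 T + \left(T d + d\right) = 6 T + \left(d + T d\right) = d + 6 T + T d$)
$35 \left(-29\right) \left(\left(\left(0 \cdot 6 - 1\right) + 8\right) + n{\left(5,-4 \right)}\right) = 35 \left(-29\right) \left(\left(\left(0 \cdot 6 - 1\right) + 8\right) + \left(5 + 6 \left(-4\right) - 20\right)\right) = - 1015 \left(\left(\left(0 - 1\right) + 8\right) - 39\right) = - 1015 \left(\left(-1 + 8\right) - 39\right) = - 1015 \left(7 - 39\right) = \left(-1015\right) \left(-32\right) = 32480$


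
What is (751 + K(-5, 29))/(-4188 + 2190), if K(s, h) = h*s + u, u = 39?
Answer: -215/666 ≈ -0.32282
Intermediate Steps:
K(s, h) = 39 + h*s (K(s, h) = h*s + 39 = 39 + h*s)
(751 + K(-5, 29))/(-4188 + 2190) = (751 + (39 + 29*(-5)))/(-4188 + 2190) = (751 + (39 - 145))/(-1998) = (751 - 106)*(-1/1998) = 645*(-1/1998) = -215/666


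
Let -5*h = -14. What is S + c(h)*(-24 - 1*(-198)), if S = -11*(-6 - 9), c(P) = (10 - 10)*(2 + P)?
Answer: 165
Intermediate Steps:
h = 14/5 (h = -⅕*(-14) = 14/5 ≈ 2.8000)
c(P) = 0 (c(P) = 0*(2 + P) = 0)
S = 165 (S = -11*(-15) = 165)
S + c(h)*(-24 - 1*(-198)) = 165 + 0*(-24 - 1*(-198)) = 165 + 0*(-24 + 198) = 165 + 0*174 = 165 + 0 = 165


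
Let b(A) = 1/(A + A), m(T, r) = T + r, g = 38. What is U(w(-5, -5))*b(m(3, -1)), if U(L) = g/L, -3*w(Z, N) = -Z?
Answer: -57/10 ≈ -5.7000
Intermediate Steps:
w(Z, N) = Z/3 (w(Z, N) = -(-1)*Z/3 = Z/3)
U(L) = 38/L
b(A) = 1/(2*A)
U(w(-5, -5))*b(m(3, -1)) = (38/(((⅓)*(-5))))*(1/(2*(3 - 1))) = (38/(-5/3))*((½)/2) = (38*(-⅗))*((½)*(½)) = -114/5*¼ = -57/10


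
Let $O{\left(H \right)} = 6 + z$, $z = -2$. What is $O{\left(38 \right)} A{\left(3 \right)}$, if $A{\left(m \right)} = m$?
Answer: $12$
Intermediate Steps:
$O{\left(H \right)} = 4$ ($O{\left(H \right)} = 6 - 2 = 4$)
$O{\left(38 \right)} A{\left(3 \right)} = 4 \cdot 3 = 12$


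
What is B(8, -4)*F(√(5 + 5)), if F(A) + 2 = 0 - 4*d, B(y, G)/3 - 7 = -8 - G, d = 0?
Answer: -18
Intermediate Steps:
B(y, G) = -3 - 3*G (B(y, G) = 21 + 3*(-8 - G) = 21 + (-24 - 3*G) = -3 - 3*G)
F(A) = -2 (F(A) = -2 + (0 - 4*0) = -2 + (0 + 0) = -2 + 0 = -2)
B(8, -4)*F(√(5 + 5)) = (-3 - 3*(-4))*(-2) = (-3 + 12)*(-2) = 9*(-2) = -18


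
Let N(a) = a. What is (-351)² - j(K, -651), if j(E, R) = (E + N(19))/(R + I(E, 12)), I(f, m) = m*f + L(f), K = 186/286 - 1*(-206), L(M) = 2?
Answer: 32254605537/261805 ≈ 1.2320e+5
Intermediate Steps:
K = 29551/143 (K = 186*(1/286) + 206 = 93/143 + 206 = 29551/143 ≈ 206.65)
I(f, m) = 2 + f*m (I(f, m) = m*f + 2 = f*m + 2 = 2 + f*m)
j(E, R) = (19 + E)/(2 + R + 12*E) (j(E, R) = (E + 19)/(R + (2 + E*12)) = (19 + E)/(R + (2 + 12*E)) = (19 + E)/(2 + R + 12*E))
(-351)² - j(K, -651) = (-351)² - (19 + 29551/143)/(2 - 651 + 12*(29551/143)) = 123201 - 32268/((2 - 651 + 354612/143)*143) = 123201 - 32268/(261805/143*143) = 123201 - 143*32268/(261805*143) = 123201 - 1*32268/261805 = 123201 - 32268/261805 = 32254605537/261805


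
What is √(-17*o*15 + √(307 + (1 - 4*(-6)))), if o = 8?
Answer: √(-2040 + 2*√83) ≈ 44.964*I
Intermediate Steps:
√(-17*o*15 + √(307 + (1 - 4*(-6)))) = √(-17*8*15 + √(307 + (1 - 4*(-6)))) = √(-136*15 + √(307 + (1 + 24))) = √(-2040 + √(307 + 25)) = √(-2040 + √332) = √(-2040 + 2*√83)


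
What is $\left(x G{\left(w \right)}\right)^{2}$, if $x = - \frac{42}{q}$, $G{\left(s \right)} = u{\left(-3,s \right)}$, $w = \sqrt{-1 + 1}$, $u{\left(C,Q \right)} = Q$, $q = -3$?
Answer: $0$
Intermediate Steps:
$w = 0$ ($w = \sqrt{0} = 0$)
$G{\left(s \right)} = s$
$x = 14$ ($x = - \frac{42}{-3} = \left(-42\right) \left(- \frac{1}{3}\right) = 14$)
$\left(x G{\left(w \right)}\right)^{2} = \left(14 \cdot 0\right)^{2} = 0^{2} = 0$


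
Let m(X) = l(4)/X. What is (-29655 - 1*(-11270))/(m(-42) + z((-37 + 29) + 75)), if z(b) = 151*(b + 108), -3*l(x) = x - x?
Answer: -3677/5285 ≈ -0.69574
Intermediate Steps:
l(x) = 0 (l(x) = -(x - x)/3 = -⅓*0 = 0)
m(X) = 0 (m(X) = 0/X = 0)
z(b) = 16308 + 151*b (z(b) = 151*(108 + b) = 16308 + 151*b)
(-29655 - 1*(-11270))/(m(-42) + z((-37 + 29) + 75)) = (-29655 - 1*(-11270))/(0 + (16308 + 151*((-37 + 29) + 75))) = (-29655 + 11270)/(0 + (16308 + 151*(-8 + 75))) = -18385/(0 + (16308 + 151*67)) = -18385/(0 + (16308 + 10117)) = -18385/(0 + 26425) = -18385/26425 = -18385*1/26425 = -3677/5285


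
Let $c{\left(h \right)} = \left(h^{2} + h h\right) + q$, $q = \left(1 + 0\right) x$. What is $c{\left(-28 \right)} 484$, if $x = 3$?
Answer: $760364$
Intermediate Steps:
$q = 3$ ($q = \left(1 + 0\right) 3 = 1 \cdot 3 = 3$)
$c{\left(h \right)} = 3 + 2 h^{2}$ ($c{\left(h \right)} = \left(h^{2} + h h\right) + 3 = \left(h^{2} + h^{2}\right) + 3 = 2 h^{2} + 3 = 3 + 2 h^{2}$)
$c{\left(-28 \right)} 484 = \left(3 + 2 \left(-28\right)^{2}\right) 484 = \left(3 + 2 \cdot 784\right) 484 = \left(3 + 1568\right) 484 = 1571 \cdot 484 = 760364$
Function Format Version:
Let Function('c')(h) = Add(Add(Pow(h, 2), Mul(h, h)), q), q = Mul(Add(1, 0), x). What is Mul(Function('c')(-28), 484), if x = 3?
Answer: 760364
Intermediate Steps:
q = 3 (q = Mul(Add(1, 0), 3) = Mul(1, 3) = 3)
Function('c')(h) = Add(3, Mul(2, Pow(h, 2))) (Function('c')(h) = Add(Add(Pow(h, 2), Mul(h, h)), 3) = Add(Add(Pow(h, 2), Pow(h, 2)), 3) = Add(Mul(2, Pow(h, 2)), 3) = Add(3, Mul(2, Pow(h, 2))))
Mul(Function('c')(-28), 484) = Mul(Add(3, Mul(2, Pow(-28, 2))), 484) = Mul(Add(3, Mul(2, 784)), 484) = Mul(Add(3, 1568), 484) = Mul(1571, 484) = 760364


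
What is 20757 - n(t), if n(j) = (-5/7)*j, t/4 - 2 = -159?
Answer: 142159/7 ≈ 20308.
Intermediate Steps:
t = -628 (t = 8 + 4*(-159) = 8 - 636 = -628)
n(j) = -5*j/7 (n(j) = (-5*⅐)*j = -5*j/7)
20757 - n(t) = 20757 - (-5)*(-628)/7 = 20757 - 1*3140/7 = 20757 - 3140/7 = 142159/7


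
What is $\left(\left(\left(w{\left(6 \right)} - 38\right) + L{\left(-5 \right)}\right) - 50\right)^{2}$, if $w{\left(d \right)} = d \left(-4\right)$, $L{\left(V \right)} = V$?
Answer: $13689$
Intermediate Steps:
$w{\left(d \right)} = - 4 d$
$\left(\left(\left(w{\left(6 \right)} - 38\right) + L{\left(-5 \right)}\right) - 50\right)^{2} = \left(\left(\left(\left(-4\right) 6 - 38\right) - 5\right) - 50\right)^{2} = \left(\left(\left(-24 - 38\right) - 5\right) - 50\right)^{2} = \left(\left(-62 - 5\right) - 50\right)^{2} = \left(-67 - 50\right)^{2} = \left(-117\right)^{2} = 13689$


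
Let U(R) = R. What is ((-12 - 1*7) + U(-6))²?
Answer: 625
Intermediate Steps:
((-12 - 1*7) + U(-6))² = ((-12 - 1*7) - 6)² = ((-12 - 7) - 6)² = (-19 - 6)² = (-25)² = 625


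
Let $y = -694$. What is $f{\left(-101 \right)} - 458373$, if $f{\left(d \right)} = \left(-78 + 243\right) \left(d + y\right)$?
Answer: $-589548$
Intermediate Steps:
$f{\left(d \right)} = -114510 + 165 d$ ($f{\left(d \right)} = \left(-78 + 243\right) \left(d - 694\right) = 165 \left(-694 + d\right) = -114510 + 165 d$)
$f{\left(-101 \right)} - 458373 = \left(-114510 + 165 \left(-101\right)\right) - 458373 = \left(-114510 - 16665\right) - 458373 = -131175 - 458373 = -589548$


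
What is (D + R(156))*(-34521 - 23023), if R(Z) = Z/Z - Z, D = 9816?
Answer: -555932584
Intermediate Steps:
R(Z) = 1 - Z
(D + R(156))*(-34521 - 23023) = (9816 + (1 - 1*156))*(-34521 - 23023) = (9816 + (1 - 156))*(-57544) = (9816 - 155)*(-57544) = 9661*(-57544) = -555932584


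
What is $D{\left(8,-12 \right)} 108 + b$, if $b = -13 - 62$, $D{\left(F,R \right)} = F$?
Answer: $789$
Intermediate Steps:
$b = -75$ ($b = -13 - 62 = -75$)
$D{\left(8,-12 \right)} 108 + b = 8 \cdot 108 - 75 = 864 - 75 = 789$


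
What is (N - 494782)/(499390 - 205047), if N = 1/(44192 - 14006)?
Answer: -14935489451/8885037798 ≈ -1.6810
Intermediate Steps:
N = 1/30186 ≈ 3.3128e-5
(N - 494782)/(499390 - 205047) = (1/30186 - 494782)/(499390 - 205047) = -14935489451/30186/294343 = -14935489451/30186*1/294343 = -14935489451/8885037798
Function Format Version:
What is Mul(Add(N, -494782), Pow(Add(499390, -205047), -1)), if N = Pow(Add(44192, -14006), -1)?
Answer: Rational(-14935489451, 8885037798) ≈ -1.6810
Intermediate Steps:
N = Rational(1, 30186) (N = Pow(30186, -1) = Rational(1, 30186) ≈ 3.3128e-5)
Mul(Add(N, -494782), Pow(Add(499390, -205047), -1)) = Mul(Add(Rational(1, 30186), -494782), Pow(Add(499390, -205047), -1)) = Mul(Rational(-14935489451, 30186), Pow(294343, -1)) = Mul(Rational(-14935489451, 30186), Rational(1, 294343)) = Rational(-14935489451, 8885037798)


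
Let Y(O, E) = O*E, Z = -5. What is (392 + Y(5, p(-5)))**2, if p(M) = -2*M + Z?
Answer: 173889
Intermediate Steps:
p(M) = -5 - 2*M (p(M) = -2*M - 5 = -5 - 2*M)
Y(O, E) = E*O
(392 + Y(5, p(-5)))**2 = (392 + (-5 - 2*(-5))*5)**2 = (392 + (-5 + 10)*5)**2 = (392 + 5*5)**2 = (392 + 25)**2 = 417**2 = 173889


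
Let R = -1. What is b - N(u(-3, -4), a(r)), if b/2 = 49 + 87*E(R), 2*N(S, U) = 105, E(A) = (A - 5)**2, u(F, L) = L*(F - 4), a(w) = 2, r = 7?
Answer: 12619/2 ≈ 6309.5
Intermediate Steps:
u(F, L) = L*(-4 + F)
E(A) = (-5 + A)**2
N(S, U) = 105/2 (N(S, U) = (1/2)*105 = 105/2)
b = 6362 (b = 2*(49 + 87*(-5 - 1)**2) = 2*(49 + 87*(-6)**2) = 2*(49 + 87*36) = 2*(49 + 3132) = 2*3181 = 6362)
b - N(u(-3, -4), a(r)) = 6362 - 1*105/2 = 6362 - 105/2 = 12619/2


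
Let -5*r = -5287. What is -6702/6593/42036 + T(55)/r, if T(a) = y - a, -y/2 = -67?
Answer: 18239364831/244209480146 ≈ 0.074687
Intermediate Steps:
r = 5287/5 (r = -⅕*(-5287) = 5287/5 ≈ 1057.4)
y = 134 (y = -2*(-67) = 134)
T(a) = 134 - a
-6702/6593/42036 + T(55)/r = -6702/6593/42036 + (134 - 1*55)/(5287/5) = -6702*1/6593*(1/42036) + (134 - 55)*(5/5287) = -6702/6593*1/42036 + 79*(5/5287) = -1117/46190558 + 395/5287 = 18239364831/244209480146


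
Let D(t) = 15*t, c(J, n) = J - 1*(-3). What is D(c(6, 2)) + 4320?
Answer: 4455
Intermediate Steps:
c(J, n) = 3 + J (c(J, n) = J + 3 = 3 + J)
D(c(6, 2)) + 4320 = 15*(3 + 6) + 4320 = 15*9 + 4320 = 135 + 4320 = 4455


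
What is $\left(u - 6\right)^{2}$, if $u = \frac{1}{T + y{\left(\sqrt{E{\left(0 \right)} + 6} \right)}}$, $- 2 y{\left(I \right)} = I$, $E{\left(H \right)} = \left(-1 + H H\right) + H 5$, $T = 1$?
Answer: $120 + 40 \sqrt{5} \approx 209.44$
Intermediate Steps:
$E{\left(H \right)} = -1 + H^{2} + 5 H$ ($E{\left(H \right)} = \left(-1 + H^{2}\right) + 5 H = -1 + H^{2} + 5 H$)
$y{\left(I \right)} = - \frac{I}{2}$
$u = \frac{1}{1 - \frac{\sqrt{5}}{2}}$ ($u = \frac{1}{1 - \frac{\sqrt{\left(-1 + 0^{2} + 5 \cdot 0\right) + 6}}{2}} = \frac{1}{1 - \frac{\sqrt{\left(-1 + 0 + 0\right) + 6}}{2}} = \frac{1}{1 - \frac{\sqrt{-1 + 6}}{2}} = \frac{1}{1 - \frac{\sqrt{5}}{2}} \approx -8.4721$)
$\left(u - 6\right)^{2} = \left(\left(-4 - 2 \sqrt{5}\right) - 6\right)^{2} = \left(-10 - 2 \sqrt{5}\right)^{2}$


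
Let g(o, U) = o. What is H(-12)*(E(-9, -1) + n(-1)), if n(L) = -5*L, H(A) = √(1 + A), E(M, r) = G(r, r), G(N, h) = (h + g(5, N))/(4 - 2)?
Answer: 7*I*√11 ≈ 23.216*I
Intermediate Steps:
G(N, h) = 5/2 + h/2 (G(N, h) = (h + 5)/(4 - 2) = (5 + h)/2 = (5 + h)*(½) = 5/2 + h/2)
E(M, r) = 5/2 + r/2
H(-12)*(E(-9, -1) + n(-1)) = √(1 - 12)*((5/2 + (½)*(-1)) - 5*(-1)) = √(-11)*((5/2 - ½) + 5) = (I*√11)*(2 + 5) = (I*√11)*7 = 7*I*√11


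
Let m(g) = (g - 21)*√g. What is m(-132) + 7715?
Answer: 7715 - 306*I*√33 ≈ 7715.0 - 1757.8*I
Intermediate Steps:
m(g) = √g*(-21 + g) (m(g) = (-21 + g)*√g = √g*(-21 + g))
m(-132) + 7715 = √(-132)*(-21 - 132) + 7715 = (2*I*√33)*(-153) + 7715 = -306*I*√33 + 7715 = 7715 - 306*I*√33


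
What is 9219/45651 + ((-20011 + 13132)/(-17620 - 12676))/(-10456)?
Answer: 973344823505/4820364809792 ≈ 0.20192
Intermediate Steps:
9219/45651 + ((-20011 + 13132)/(-17620 - 12676))/(-10456) = 9219*(1/45651) - 6879/(-30296)*(-1/10456) = 3073/15217 - 6879*(-1/30296)*(-1/10456) = 3073/15217 + (6879/30296)*(-1/10456) = 3073/15217 - 6879/316774976 = 973344823505/4820364809792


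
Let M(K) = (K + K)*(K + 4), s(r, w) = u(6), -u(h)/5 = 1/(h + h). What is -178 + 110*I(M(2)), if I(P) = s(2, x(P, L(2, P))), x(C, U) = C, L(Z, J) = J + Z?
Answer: -1343/6 ≈ -223.83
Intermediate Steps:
u(h) = -5/(2*h) (u(h) = -5/(h + h) = -5*1/(2*h) = -5/(2*h))
s(r, w) = -5/12 (s(r, w) = -5/2/6 = -5/2*1/6 = -5/12)
M(K) = 2*K*(4 + K) (M(K) = (2*K)*(4 + K) = 2*K*(4 + K))
I(P) = -5/12
-178 + 110*I(M(2)) = -178 + 110*(-5/12) = -178 - 275/6 = -1343/6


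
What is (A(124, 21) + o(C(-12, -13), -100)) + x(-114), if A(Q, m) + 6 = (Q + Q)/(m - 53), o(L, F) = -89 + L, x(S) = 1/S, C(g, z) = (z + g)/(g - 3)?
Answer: -7683/76 ≈ -101.09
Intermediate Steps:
C(g, z) = (g + z)/(-3 + g)
A(Q, m) = -6 + 2*Q/(-53 + m) (A(Q, m) = -6 + (Q + Q)/(m - 53) = -6 + (2*Q)/(-53 + m) = -6 + 2*Q/(-53 + m))
(A(124, 21) + o(C(-12, -13), -100)) + x(-114) = (2*(159 + 124 - 3*21)/(-53 + 21) + (-89 + (-12 - 13)/(-3 - 12))) + 1/(-114) = (2*(159 + 124 - 63)/(-32) + (-89 - 25/(-15))) - 1/114 = (2*(-1/32)*220 + (-89 - 1/15*(-25))) - 1/114 = (-55/4 + (-89 + 5/3)) - 1/114 = (-55/4 - 262/3) - 1/114 = -1213/12 - 1/114 = -7683/76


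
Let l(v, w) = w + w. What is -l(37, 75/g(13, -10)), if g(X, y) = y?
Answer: 15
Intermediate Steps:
l(v, w) = 2*w
-l(37, 75/g(13, -10)) = -2*75/(-10) = -2*75*(-⅒) = -2*(-15)/2 = -1*(-15) = 15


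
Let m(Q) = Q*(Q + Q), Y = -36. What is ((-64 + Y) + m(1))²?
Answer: 9604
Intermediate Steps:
m(Q) = 2*Q² (m(Q) = Q*(2*Q) = 2*Q²)
((-64 + Y) + m(1))² = ((-64 - 36) + 2*1²)² = (-100 + 2*1)² = (-100 + 2)² = (-98)² = 9604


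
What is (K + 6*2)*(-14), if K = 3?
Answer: -210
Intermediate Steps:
(K + 6*2)*(-14) = (3 + 6*2)*(-14) = (3 + 12)*(-14) = 15*(-14) = -210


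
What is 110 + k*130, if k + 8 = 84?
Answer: 9990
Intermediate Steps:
k = 76 (k = -8 + 84 = 76)
110 + k*130 = 110 + 76*130 = 110 + 9880 = 9990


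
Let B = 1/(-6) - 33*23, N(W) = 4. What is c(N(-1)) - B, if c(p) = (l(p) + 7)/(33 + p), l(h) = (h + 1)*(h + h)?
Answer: 168817/222 ≈ 760.44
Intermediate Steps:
l(h) = 2*h*(1 + h) (l(h) = (1 + h)*(2*h) = 2*h*(1 + h))
c(p) = (7 + 2*p*(1 + p))/(33 + p) (c(p) = (2*p*(1 + p) + 7)/(33 + p) = (7 + 2*p*(1 + p))/(33 + p))
B = -4555/6 (B = -⅙ - 759 = -4555/6 ≈ -759.17)
c(N(-1)) - B = (7 + 2*4*(1 + 4))/(33 + 4) - 1*(-4555/6) = (7 + 2*4*5)/37 + 4555/6 = (7 + 40)/37 + 4555/6 = (1/37)*47 + 4555/6 = 47/37 + 4555/6 = 168817/222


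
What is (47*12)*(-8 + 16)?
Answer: 4512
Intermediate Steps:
(47*12)*(-8 + 16) = 564*8 = 4512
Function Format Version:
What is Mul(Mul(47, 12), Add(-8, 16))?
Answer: 4512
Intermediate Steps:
Mul(Mul(47, 12), Add(-8, 16)) = Mul(564, 8) = 4512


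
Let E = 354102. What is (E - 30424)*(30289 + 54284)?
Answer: 27374419494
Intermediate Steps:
(E - 30424)*(30289 + 54284) = (354102 - 30424)*(30289 + 54284) = 323678*84573 = 27374419494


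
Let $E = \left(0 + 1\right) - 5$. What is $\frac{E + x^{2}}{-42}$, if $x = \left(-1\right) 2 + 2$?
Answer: $\frac{2}{21} \approx 0.095238$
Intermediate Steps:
$x = 0$ ($x = -2 + 2 = 0$)
$E = -4$ ($E = 1 - 5 = -4$)
$\frac{E + x^{2}}{-42} = \frac{-4 + 0^{2}}{-42} = - \frac{-4 + 0}{42} = \left(- \frac{1}{42}\right) \left(-4\right) = \frac{2}{21}$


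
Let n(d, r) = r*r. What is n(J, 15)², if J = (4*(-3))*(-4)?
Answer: 50625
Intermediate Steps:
J = 48 (J = -12*(-4) = 48)
n(d, r) = r²
n(J, 15)² = (15²)² = 225² = 50625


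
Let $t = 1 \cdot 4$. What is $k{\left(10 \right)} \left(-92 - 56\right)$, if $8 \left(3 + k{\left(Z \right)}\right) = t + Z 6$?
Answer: $-740$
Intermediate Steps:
$t = 4$
$k{\left(Z \right)} = - \frac{5}{2} + \frac{3 Z}{4}$ ($k{\left(Z \right)} = -3 + \frac{4 + Z 6}{8} = -3 + \frac{4 + 6 Z}{8} = -3 + \left(\frac{1}{2} + \frac{3 Z}{4}\right) = - \frac{5}{2} + \frac{3 Z}{4}$)
$k{\left(10 \right)} \left(-92 - 56\right) = \left(- \frac{5}{2} + \frac{3}{4} \cdot 10\right) \left(-92 - 56\right) = \left(- \frac{5}{2} + \frac{15}{2}\right) \left(-148\right) = 5 \left(-148\right) = -740$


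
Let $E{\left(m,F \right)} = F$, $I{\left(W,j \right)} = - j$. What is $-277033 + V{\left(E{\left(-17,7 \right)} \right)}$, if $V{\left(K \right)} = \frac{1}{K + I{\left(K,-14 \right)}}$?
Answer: $- \frac{5817692}{21} \approx -2.7703 \cdot 10^{5}$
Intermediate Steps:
$V{\left(K \right)} = \frac{1}{14 + K}$ ($V{\left(K \right)} = \frac{1}{K - -14} = \frac{1}{K + 14} = \frac{1}{14 + K}$)
$-277033 + V{\left(E{\left(-17,7 \right)} \right)} = -277033 + \frac{1}{14 + 7} = -277033 + \frac{1}{21} = - \frac{5817692}{21}$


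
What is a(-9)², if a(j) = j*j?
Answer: 6561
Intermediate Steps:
a(j) = j²
a(-9)² = ((-9)²)² = 81² = 6561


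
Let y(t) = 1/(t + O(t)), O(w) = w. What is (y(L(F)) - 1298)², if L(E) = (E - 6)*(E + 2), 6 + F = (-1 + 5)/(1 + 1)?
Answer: 2695582561/1600 ≈ 1.6847e+6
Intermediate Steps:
F = -4 (F = -6 + (-1 + 5)/(1 + 1) = -6 + 4/2 = -6 + 4*(½) = -6 + 2 = -4)
L(E) = (-6 + E)*(2 + E)
y(t) = 1/(2*t) (y(t) = 1/(t + t) = 1/(2*t))
(y(L(F)) - 1298)² = (1/(2*(-12 + (-4)² - 4*(-4))) - 1298)² = (1/(2*(-12 + 16 + 16)) - 1298)² = ((½)/20 - 1298)² = ((½)*(1/20) - 1298)² = (1/40 - 1298)² = (-51919/40)² = 2695582561/1600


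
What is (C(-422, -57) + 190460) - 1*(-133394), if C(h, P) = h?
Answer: 323432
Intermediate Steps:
(C(-422, -57) + 190460) - 1*(-133394) = (-422 + 190460) - 1*(-133394) = 190038 + 133394 = 323432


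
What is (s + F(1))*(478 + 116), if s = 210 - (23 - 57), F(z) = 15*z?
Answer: 153846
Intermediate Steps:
s = 244 (s = 210 - 1*(-34) = 210 + 34 = 244)
(s + F(1))*(478 + 116) = (244 + 15*1)*(478 + 116) = (244 + 15)*594 = 259*594 = 153846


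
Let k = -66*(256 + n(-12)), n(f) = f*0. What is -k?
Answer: 16896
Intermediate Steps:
n(f) = 0
k = -16896 (k = -66*(256 + 0) = -66*256 = -16896)
-k = -1*(-16896) = 16896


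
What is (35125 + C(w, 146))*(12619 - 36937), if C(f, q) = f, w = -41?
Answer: -853172712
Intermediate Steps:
(35125 + C(w, 146))*(12619 - 36937) = (35125 - 41)*(12619 - 36937) = 35084*(-24318) = -853172712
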